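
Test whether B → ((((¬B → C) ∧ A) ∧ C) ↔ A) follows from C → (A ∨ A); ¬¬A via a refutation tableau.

Initial set: {(C → (A ∨ A)); ¬¬A; ¬(B → ((((¬B → C) ∧ A) ∧ C) ↔ A))}.
¬¬A: drop double negation, giving A.
¬(B → ((((¬B → C) ∧ A) ∧ C) ↔ A)): α-rule — add B, ¬((((¬B → C) ∧ A) ∧ C) ↔ A).
(C → (A ∨ A)): β-rule — branch into ¬C  //  (A ∨ A).
  branch 1 (add ¬C):
    ¬((((¬B → C) ∧ A) ∧ C) ↔ A): β-rule — branch into (((¬B → C) ∧ A) ∧ C), ¬A  //  ¬(((¬B → C) ∧ A) ∧ C), A.
      branch 1.1 (add (((¬B → C) ∧ A) ∧ C), ¬A):
        × closes — contains both A and ¬A.
      branch 1.2 (add ¬(((¬B → C) ∧ A) ∧ C), A):
        ¬(((¬B → C) ∧ A) ∧ C): β-rule — branch into ¬((¬B → C) ∧ A)  //  ¬C.
          branch 1.2.1 (add ¬((¬B → C) ∧ A)):
            ¬((¬B → C) ∧ A): β-rule — branch into ¬(¬B → C)  //  ¬A.
              branch 1.2.1.1 (add ¬(¬B → C)):
                ¬(¬B → C): α-rule — add ¬B, ¬C.
                × closes — contains both B and ¬B.
              branch 1.2.1.2 (add ¬A):
                × closes — contains both A and ¬A.
          branch 1.2.2 (add ¬C):
            ○ open, literals {A=1, B=1, C=0}.
  branch 2 (add (A ∨ A)):
    ¬((((¬B → C) ∧ A) ∧ C) ↔ A): β-rule — branch into (((¬B → C) ∧ A) ∧ C), ¬A  //  ¬(((¬B → C) ∧ A) ∧ C), A.
      branch 2.1 (add (((¬B → C) ∧ A) ∧ C), ¬A):
        × closes — contains both A and ¬A.
      branch 2.2 (add ¬(((¬B → C) ∧ A) ∧ C), A):
        (A ∨ A): β-rule — branch into A  //  A.
          branch 2.2.1 (add A):
            ¬(((¬B → C) ∧ A) ∧ C): β-rule — branch into ¬((¬B → C) ∧ A)  //  ¬C.
              branch 2.2.1.1 (add ¬((¬B → C) ∧ A)):
                ¬((¬B → C) ∧ A): β-rule — branch into ¬(¬B → C)  //  ¬A.
                  branch 2.2.1.1.1 (add ¬(¬B → C)):
                    ¬(¬B → C): α-rule — add ¬B, ¬C.
                    × closes — contains both B and ¬B.
                  branch 2.2.1.1.2 (add ¬A):
                    × closes — contains both A and ¬A.
              branch 2.2.1.2 (add ¬C):
                ○ open, literals {A=1, B=1, C=0}.
          branch 2.2.2 (add A):
            ¬(((¬B → C) ∧ A) ∧ C): β-rule — branch into ¬((¬B → C) ∧ A)  //  ¬C.
              branch 2.2.2.1 (add ¬((¬B → C) ∧ A)):
                ¬((¬B → C) ∧ A): β-rule — branch into ¬(¬B → C)  //  ¬A.
                  branch 2.2.2.1.1 (add ¬(¬B → C)):
                    ¬(¬B → C): α-rule — add ¬B, ¬C.
                    × closes — contains both B and ¬B.
                  branch 2.2.2.1.2 (add ¬A):
                    × closes — contains both A and ¬A.
              branch 2.2.2.2 (add ¬C):
                ○ open, literals {A=1, B=1, C=0}.
8 branches closed, 3 open.
An open branch gives a countermodel: A=1, B=1, C=0 (unmentioned atoms arbitrary); the premises hold there but the conclusion fails.

No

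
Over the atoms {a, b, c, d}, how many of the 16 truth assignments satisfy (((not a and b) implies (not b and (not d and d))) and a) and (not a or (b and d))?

Initial set: {((((not a and b) implies (not b and (not d and d))) and a) and (not a or (b and d)))}.
((((not a and b) implies (not b and (not d and d))) and a) and (not a or (b and d))): α-rule — add (((not a and b) implies (not b and (not d and d))) and a), (not a or (b and d)).
(((not a and b) implies (not b and (not d and d))) and a): α-rule — add ((not a and b) implies (not b and (not d and d))), a.
(not a or (b and d)): β-rule — branch into not a  //  (b and d).
  branch 1 (add not a):
    × closes — contains both a and not a.
  branch 2 (add (b and d)):
    (b and d): α-rule — add b, d.
    ((not a and b) implies (not b and (not d and d))): β-rule — branch into not (not a and b)  //  (not b and (not d and d)).
      branch 2.1 (add not (not a and b)):
        not (not a and b): β-rule — branch into not not a  //  not b.
          branch 2.1.1 (add not not a):
            ○ open, literals {a=true, b=true, d=true}.
          branch 2.1.2 (add not b):
            × closes — contains both b and not b.
      branch 2.2 (add (not b and (not d and d))):
        (not b and (not d and d)): α-rule — add not b, (not d and d).
        × closes — contains both b and not b.
3 branches closed, 1 open.
Each open branch fixes some atoms; the unmentioned ones are free. Counting distinct full assignments: branch {a=true, b=true, d=true} (c) contributes 2 new. Total: 2.

2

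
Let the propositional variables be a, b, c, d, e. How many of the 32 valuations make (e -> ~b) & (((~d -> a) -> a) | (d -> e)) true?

Initial set: {((e -> ~b) & (((~d -> a) -> a) | (d -> e)))}.
((e -> ~b) & (((~d -> a) -> a) | (d -> e))): α-rule — add (e -> ~b), (((~d -> a) -> a) | (d -> e)).
(e -> ~b): β-rule — branch into ~e  //  ~b.
  branch 1 (add ~e):
    (((~d -> a) -> a) | (d -> e)): β-rule — branch into ((~d -> a) -> a)  //  (d -> e).
      branch 1.1 (add ((~d -> a) -> a)):
        ((~d -> a) -> a): β-rule — branch into ~(~d -> a)  //  a.
          branch 1.1.1 (add ~(~d -> a)):
            ~(~d -> a): α-rule — add ~d, ~a.
            ○ open, literals {a=0, d=0, e=0}.
          branch 1.1.2 (add a):
            ○ open, literals {a=1, e=0}.
      branch 1.2 (add (d -> e)):
        (d -> e): β-rule — branch into ~d  //  e.
          branch 1.2.1 (add ~d):
            ○ open, literals {d=0, e=0}.
          branch 1.2.2 (add e):
            × closes — contains both e and ~e.
  branch 2 (add ~b):
    (((~d -> a) -> a) | (d -> e)): β-rule — branch into ((~d -> a) -> a)  //  (d -> e).
      branch 2.1 (add ((~d -> a) -> a)):
        ((~d -> a) -> a): β-rule — branch into ~(~d -> a)  //  a.
          branch 2.1.1 (add ~(~d -> a)):
            ~(~d -> a): α-rule — add ~d, ~a.
            ○ open, literals {a=0, b=0, d=0}.
          branch 2.1.2 (add a):
            ○ open, literals {a=1, b=0}.
      branch 2.2 (add (d -> e)):
        (d -> e): β-rule — branch into ~d  //  e.
          branch 2.2.1 (add ~d):
            ○ open, literals {b=0, d=0}.
          branch 2.2.2 (add e):
            ○ open, literals {b=0, e=1}.
1 branch closed, 7 open.
Each open branch fixes some atoms; the unmentioned ones are free. Counting distinct full assignments: branch {a=0, d=0, e=0} (b, c) contributes 4 new; branch {a=1, e=0} (b, c, d) contributes 8 new; branch {d=0, e=0} (a, b, c) contributes 0 new; branch {a=0, b=0, d=0} (c, e) contributes 2 new; branch {a=1, b=0} (c, d, e) contributes 4 new; branch {b=0, d=0} (a, c, e) contributes 0 new; branch {b=0, e=1} (a, c, d) contributes 2 new. Total: 20.

20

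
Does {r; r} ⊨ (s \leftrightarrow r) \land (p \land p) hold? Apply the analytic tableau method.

No

Initial set: {r; r; \lnot ((s \leftrightarrow r) \land (p \land p))}.
\lnot ((s \leftrightarrow r) \land (p \land p)): β-rule — branch into \lnot (s \leftrightarrow r)  //  \lnot (p \land p).
  branch 1 (add \lnot (s \leftrightarrow r)):
    \lnot (s \leftrightarrow r): β-rule — branch into s, \lnot r  //  \lnot s, r.
      branch 1.1 (add s, \lnot r):
        × closes — contains both r and \lnot r.
      branch 1.2 (add \lnot s, r):
        ○ open, literals {r=T, s=F}.
  branch 2 (add \lnot (p \land p)):
    \lnot (p \land p): β-rule — branch into \lnot p  //  \lnot p.
      branch 2.1 (add \lnot p):
        ○ open, literals {p=F, r=T}.
      branch 2.2 (add \lnot p):
        ○ open, literals {p=F, r=T}.
1 branch closed, 3 open.
An open branch gives a countermodel: r=T, s=F (unmentioned atoms arbitrary); the premises hold there but the conclusion fails.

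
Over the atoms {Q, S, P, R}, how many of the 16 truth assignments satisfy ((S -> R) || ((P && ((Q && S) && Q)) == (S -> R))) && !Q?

Initial set: {(((S -> R) || ((P && ((Q && S) && Q)) == (S -> R))) && !Q)}.
(((S -> R) || ((P && ((Q && S) && Q)) == (S -> R))) && !Q): α-rule — add ((S -> R) || ((P && ((Q && S) && Q)) == (S -> R))), !Q.
((S -> R) || ((P && ((Q && S) && Q)) == (S -> R))): β-rule — branch into (S -> R)  //  ((P && ((Q && S) && Q)) == (S -> R)).
  branch 1 (add (S -> R)):
    (S -> R): β-rule — branch into !S  //  R.
      branch 1.1 (add !S):
        ○ open, literals {Q=false, S=false}.
      branch 1.2 (add R):
        ○ open, literals {Q=false, R=true}.
  branch 2 (add ((P && ((Q && S) && Q)) == (S -> R))):
    ((P && ((Q && S) && Q)) == (S -> R)): β-rule — branch into (P && ((Q && S) && Q)), (S -> R)  //  !(P && ((Q && S) && Q)), !(S -> R).
      branch 2.1 (add (P && ((Q && S) && Q)), (S -> R)):
        (P && ((Q && S) && Q)): α-rule — add P, ((Q && S) && Q).
        ((Q && S) && Q): α-rule — add (Q && S), Q.
        × closes — contains both Q and !Q.
      branch 2.2 (add !(P && ((Q && S) && Q)), !(S -> R)):
        !(S -> R): α-rule — add S, !R.
        !(P && ((Q && S) && Q)): β-rule — branch into !P  //  !((Q && S) && Q).
          branch 2.2.1 (add !P):
            ○ open, literals {P=false, Q=false, R=false, S=true}.
          branch 2.2.2 (add !((Q && S) && Q)):
            !((Q && S) && Q): β-rule — branch into !(Q && S)  //  !Q.
              branch 2.2.2.1 (add !(Q && S)):
                !(Q && S): β-rule — branch into !Q  //  !S.
                  branch 2.2.2.1.1 (add !Q):
                    ○ open, literals {Q=false, R=false, S=true}.
                  branch 2.2.2.1.2 (add !S):
                    × closes — contains both S and !S.
              branch 2.2.2.2 (add !Q):
                ○ open, literals {Q=false, R=false, S=true}.
2 branches closed, 5 open.
Each open branch fixes some atoms; the unmentioned ones are free. Counting distinct full assignments: branch {Q=false, S=false} (P, R) contributes 4 new; branch {Q=false, R=true} (S, P) contributes 2 new; branch {P=false, Q=false, R=false, S=true} (none free) contributes 1 new; branch {Q=false, R=false, S=true} (P) contributes 1 new; branch {Q=false, R=false, S=true} (P) contributes 0 new. Total: 8.

8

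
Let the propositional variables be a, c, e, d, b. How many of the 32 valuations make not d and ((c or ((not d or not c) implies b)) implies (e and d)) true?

Initial set: {(not d and ((c or ((not d or not c) implies b)) implies (e and d)))}.
(not d and ((c or ((not d or not c) implies b)) implies (e and d))): α-rule — add not d, ((c or ((not d or not c) implies b)) implies (e and d)).
((c or ((not d or not c) implies b)) implies (e and d)): β-rule — branch into not (c or ((not d or not c) implies b))  //  (e and d).
  branch 1 (add not (c or ((not d or not c) implies b))):
    not (c or ((not d or not c) implies b)): α-rule — add not c, not ((not d or not c) implies b).
    not ((not d or not c) implies b): α-rule — add (not d or not c), not b.
    (not d or not c): β-rule — branch into not d  //  not c.
      branch 1.1 (add not d):
        ○ open, literals {b=false, c=false, d=false}.
      branch 1.2 (add not c):
        ○ open, literals {b=false, c=false, d=false}.
  branch 2 (add (e and d)):
    (e and d): α-rule — add e, d.
    × closes — contains both d and not d.
1 branch closed, 2 open.
Each open branch fixes some atoms; the unmentioned ones are free. Counting distinct full assignments: branch {b=false, c=false, d=false} (a, e) contributes 4 new; branch {b=false, c=false, d=false} (a, e) contributes 0 new. Total: 4.

4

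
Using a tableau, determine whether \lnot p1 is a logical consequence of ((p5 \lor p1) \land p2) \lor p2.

Initial set: {(((p5 \lor p1) \land p2) \lor p2); \lnot \lnot p1}.
(((p5 \lor p1) \land p2) \lor p2): β-rule — branch into ((p5 \lor p1) \land p2)  //  p2.
  branch 1 (add ((p5 \lor p1) \land p2)):
    ((p5 \lor p1) \land p2): α-rule — add (p5 \lor p1), p2.
    (p5 \lor p1): β-rule — branch into p5  //  p1.
      branch 1.1 (add p5):
        ○ open, literals {p1=1, p2=1, p5=1}.
      branch 1.2 (add p1):
        ○ open, literals {p1=1, p2=1}.
  branch 2 (add p2):
    ○ open, literals {p1=1, p2=1}.
0 branches closed, 3 open.
An open branch gives a countermodel: p1=1, p2=1, p5=1 (unmentioned atoms arbitrary); the premises hold there but the conclusion fails.

No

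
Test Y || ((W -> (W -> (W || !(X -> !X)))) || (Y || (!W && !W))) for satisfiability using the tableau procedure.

Initial set: {(Y || ((W -> (W -> (W || !(X -> !X)))) || (Y || (!W && !W))))}.
(Y || ((W -> (W -> (W || !(X -> !X)))) || (Y || (!W && !W)))): β-rule — branch into Y  //  ((W -> (W -> (W || !(X -> !X)))) || (Y || (!W && !W))).
  branch 1 (add Y):
    ○ open, literals {Y=1}.
  branch 2 (add ((W -> (W -> (W || !(X -> !X)))) || (Y || (!W && !W)))):
    ((W -> (W -> (W || !(X -> !X)))) || (Y || (!W && !W))): β-rule — branch into (W -> (W -> (W || !(X -> !X))))  //  (Y || (!W && !W)).
      branch 2.1 (add (W -> (W -> (W || !(X -> !X))))):
        (W -> (W -> (W || !(X -> !X)))): β-rule — branch into !W  //  (W -> (W || !(X -> !X))).
          branch 2.1.1 (add !W):
            ○ open, literals {W=0}.
          branch 2.1.2 (add (W -> (W || !(X -> !X)))):
            (W -> (W || !(X -> !X))): β-rule — branch into !W  //  (W || !(X -> !X)).
              branch 2.1.2.1 (add !W):
                ○ open, literals {W=0}.
              branch 2.1.2.2 (add (W || !(X -> !X))):
                (W || !(X -> !X)): β-rule — branch into W  //  !(X -> !X).
                  branch 2.1.2.2.1 (add W):
                    ○ open, literals {W=1}.
                  branch 2.1.2.2.2 (add !(X -> !X)):
                    !(X -> !X): α-rule — add X, !!X.
                    ○ open, literals {X=1}.
      branch 2.2 (add (Y || (!W && !W))):
        (Y || (!W && !W)): β-rule — branch into Y  //  (!W && !W).
          branch 2.2.1 (add Y):
            ○ open, literals {Y=1}.
          branch 2.2.2 (add (!W && !W)):
            (!W && !W): α-rule — add !W, !W.
            ○ open, literals {W=0}.
0 branches closed, 7 open.
An open branch gives a satisfying assignment: Y=1.

Satisfiable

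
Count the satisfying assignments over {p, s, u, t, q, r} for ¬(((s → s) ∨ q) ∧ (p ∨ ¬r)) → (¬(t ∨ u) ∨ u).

60

Initial set: {T (¬(((s → s) ∨ q) ∧ (p ∨ ¬r)) → (¬(t ∨ u) ∨ u))}.
T (¬(((s → s) ∨ q) ∧ (p ∨ ¬r)) → (¬(t ∨ u) ∨ u)): β-rule — branch into F ¬(((s → s) ∨ q) ∧ (p ∨ ¬r))  //  T (¬(t ∨ u) ∨ u).
  branch 1 (add F ¬(((s → s) ∨ q) ∧ (p ∨ ¬r))):
    F ¬(((s → s) ∨ q) ∧ (p ∨ ¬r)): α-rule — add T ((s → s) ∨ q), T (p ∨ ¬r).
    T ((s → s) ∨ q): β-rule — branch into T (s → s)  //  T q.
      branch 1.1 (add T (s → s)):
        T (p ∨ ¬r): β-rule — branch into T p  //  T ¬r.
          branch 1.1.1 (add T p):
            T (s → s): β-rule — branch into F s  //  T s.
              branch 1.1.1.1 (add F s):
                ○ open, literals {p=T, s=F}.
              branch 1.1.1.2 (add T s):
                ○ open, literals {p=T, s=T}.
          branch 1.1.2 (add T ¬r):
            T (s → s): β-rule — branch into F s  //  T s.
              branch 1.1.2.1 (add F s):
                ○ open, literals {r=F, s=F}.
              branch 1.1.2.2 (add T s):
                ○ open, literals {r=F, s=T}.
      branch 1.2 (add T q):
        T (p ∨ ¬r): β-rule — branch into T p  //  T ¬r.
          branch 1.2.1 (add T p):
            ○ open, literals {p=T, q=T}.
          branch 1.2.2 (add T ¬r):
            ○ open, literals {q=T, r=F}.
  branch 2 (add T (¬(t ∨ u) ∨ u)):
    T (¬(t ∨ u) ∨ u): β-rule — branch into T ¬(t ∨ u)  //  T u.
      branch 2.1 (add T ¬(t ∨ u)):
        T ¬(t ∨ u): α-rule — add F t, F u.
        ○ open, literals {t=F, u=F}.
      branch 2.2 (add T u):
        ○ open, literals {u=T}.
0 branches closed, 8 open.
Each open branch fixes some atoms; the unmentioned ones are free. Counting distinct full assignments: branch {p=T, s=F} (u, t, q, r) contributes 16 new; branch {p=T, s=T} (u, t, q, r) contributes 16 new; branch {r=F, s=F} (p, u, t, q) contributes 8 new; branch {r=F, s=T} (p, u, t, q) contributes 8 new; branch {p=T, q=T} (s, u, t, r) contributes 0 new; branch {q=T, r=F} (p, s, u, t) contributes 0 new; branch {t=F, u=F} (p, s, q, r) contributes 4 new; branch {u=T} (p, s, t, q, r) contributes 8 new. Total: 60.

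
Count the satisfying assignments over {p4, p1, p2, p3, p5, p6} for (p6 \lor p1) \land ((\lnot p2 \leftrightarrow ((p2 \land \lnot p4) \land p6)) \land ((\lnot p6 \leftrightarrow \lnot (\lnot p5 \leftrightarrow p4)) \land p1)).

6

Initial set: {((p6 \lor p1) \land ((\lnot p2 \leftrightarrow ((p2 \land \lnot p4) \land p6)) \land ((\lnot p6 \leftrightarrow \lnot (\lnot p5 \leftrightarrow p4)) \land p1)))}.
((p6 \lor p1) \land ((\lnot p2 \leftrightarrow ((p2 \land \lnot p4) \land p6)) \land ((\lnot p6 \leftrightarrow \lnot (\lnot p5 \leftrightarrow p4)) \land p1))): α-rule — add (p6 \lor p1), ((\lnot p2 \leftrightarrow ((p2 \land \lnot p4) \land p6)) \land ((\lnot p6 \leftrightarrow \lnot (\lnot p5 \leftrightarrow p4)) \land p1)).
((\lnot p2 \leftrightarrow ((p2 \land \lnot p4) \land p6)) \land ((\lnot p6 \leftrightarrow \lnot (\lnot p5 \leftrightarrow p4)) \land p1)): α-rule — add (\lnot p2 \leftrightarrow ((p2 \land \lnot p4) \land p6)), ((\lnot p6 \leftrightarrow \lnot (\lnot p5 \leftrightarrow p4)) \land p1).
((\lnot p6 \leftrightarrow \lnot (\lnot p5 \leftrightarrow p4)) \land p1): α-rule — add (\lnot p6 \leftrightarrow \lnot (\lnot p5 \leftrightarrow p4)), p1.
(p6 \lor p1): β-rule — branch into p6  //  p1.
  branch 1 (add p6):
    (\lnot p2 \leftrightarrow ((p2 \land \lnot p4) \land p6)): β-rule — branch into \lnot p2, ((p2 \land \lnot p4) \land p6)  //  \lnot \lnot p2, \lnot ((p2 \land \lnot p4) \land p6).
      branch 1.1 (add \lnot p2, ((p2 \land \lnot p4) \land p6)):
        ((p2 \land \lnot p4) \land p6): α-rule — add (p2 \land \lnot p4), p6.
        (p2 \land \lnot p4): α-rule — add p2, \lnot p4.
        × closes — contains both p2 and \lnot p2.
      branch 1.2 (add \lnot \lnot p2, \lnot ((p2 \land \lnot p4) \land p6)):
        (\lnot p6 \leftrightarrow \lnot (\lnot p5 \leftrightarrow p4)): β-rule — branch into \lnot p6, \lnot (\lnot p5 \leftrightarrow p4)  //  \lnot \lnot p6, \lnot \lnot (\lnot p5 \leftrightarrow p4).
          branch 1.2.1 (add \lnot p6, \lnot (\lnot p5 \leftrightarrow p4)):
            × closes — contains both p6 and \lnot p6.
          branch 1.2.2 (add \lnot \lnot p6, \lnot \lnot (\lnot p5 \leftrightarrow p4)):
            \lnot ((p2 \land \lnot p4) \land p6): β-rule — branch into \lnot (p2 \land \lnot p4)  //  \lnot p6.
              branch 1.2.2.1 (add \lnot (p2 \land \lnot p4)):
                \lnot \lnot (\lnot p5 \leftrightarrow p4): β-rule — branch into \lnot p5, p4  //  \lnot \lnot p5, \lnot p4.
                  branch 1.2.2.1.1 (add \lnot p5, p4):
                    \lnot (p2 \land \lnot p4): β-rule — branch into \lnot p2  //  \lnot \lnot p4.
                      branch 1.2.2.1.1.1 (add \lnot p2):
                        × closes — contains both p2 and \lnot p2.
                      branch 1.2.2.1.1.2 (add \lnot \lnot p4):
                        ○ open, literals {p1=true, p2=true, p4=true, p5=false, p6=true}.
                  branch 1.2.2.1.2 (add \lnot \lnot p5, \lnot p4):
                    \lnot (p2 \land \lnot p4): β-rule — branch into \lnot p2  //  \lnot \lnot p4.
                      branch 1.2.2.1.2.1 (add \lnot p2):
                        × closes — contains both p2 and \lnot p2.
                      branch 1.2.2.1.2.2 (add \lnot \lnot p4):
                        × closes — contains both p4 and \lnot p4.
              branch 1.2.2.2 (add \lnot p6):
                × closes — contains both p6 and \lnot p6.
  branch 2 (add p1):
    (\lnot p2 \leftrightarrow ((p2 \land \lnot p4) \land p6)): β-rule — branch into \lnot p2, ((p2 \land \lnot p4) \land p6)  //  \lnot \lnot p2, \lnot ((p2 \land \lnot p4) \land p6).
      branch 2.1 (add \lnot p2, ((p2 \land \lnot p4) \land p6)):
        ((p2 \land \lnot p4) \land p6): α-rule — add (p2 \land \lnot p4), p6.
        (p2 \land \lnot p4): α-rule — add p2, \lnot p4.
        × closes — contains both p2 and \lnot p2.
      branch 2.2 (add \lnot \lnot p2, \lnot ((p2 \land \lnot p4) \land p6)):
        (\lnot p6 \leftrightarrow \lnot (\lnot p5 \leftrightarrow p4)): β-rule — branch into \lnot p6, \lnot (\lnot p5 \leftrightarrow p4)  //  \lnot \lnot p6, \lnot \lnot (\lnot p5 \leftrightarrow p4).
          branch 2.2.1 (add \lnot p6, \lnot (\lnot p5 \leftrightarrow p4)):
            \lnot ((p2 \land \lnot p4) \land p6): β-rule — branch into \lnot (p2 \land \lnot p4)  //  \lnot p6.
              branch 2.2.1.1 (add \lnot (p2 \land \lnot p4)):
                \lnot (\lnot p5 \leftrightarrow p4): β-rule — branch into \lnot p5, \lnot p4  //  \lnot \lnot p5, p4.
                  branch 2.2.1.1.1 (add \lnot p5, \lnot p4):
                    \lnot (p2 \land \lnot p4): β-rule — branch into \lnot p2  //  \lnot \lnot p4.
                      branch 2.2.1.1.1.1 (add \lnot p2):
                        × closes — contains both p2 and \lnot p2.
                      branch 2.2.1.1.1.2 (add \lnot \lnot p4):
                        × closes — contains both p4 and \lnot p4.
                  branch 2.2.1.1.2 (add \lnot \lnot p5, p4):
                    \lnot (p2 \land \lnot p4): β-rule — branch into \lnot p2  //  \lnot \lnot p4.
                      branch 2.2.1.1.2.1 (add \lnot p2):
                        × closes — contains both p2 and \lnot p2.
                      branch 2.2.1.1.2.2 (add \lnot \lnot p4):
                        ○ open, literals {p1=true, p2=true, p4=true, p5=true, p6=false}.
              branch 2.2.1.2 (add \lnot p6):
                \lnot (\lnot p5 \leftrightarrow p4): β-rule — branch into \lnot p5, \lnot p4  //  \lnot \lnot p5, p4.
                  branch 2.2.1.2.1 (add \lnot p5, \lnot p4):
                    ○ open, literals {p1=true, p2=true, p4=false, p5=false, p6=false}.
                  branch 2.2.1.2.2 (add \lnot \lnot p5, p4):
                    ○ open, literals {p1=true, p2=true, p4=true, p5=true, p6=false}.
          branch 2.2.2 (add \lnot \lnot p6, \lnot \lnot (\lnot p5 \leftrightarrow p4)):
            \lnot ((p2 \land \lnot p4) \land p6): β-rule — branch into \lnot (p2 \land \lnot p4)  //  \lnot p6.
              branch 2.2.2.1 (add \lnot (p2 \land \lnot p4)):
                \lnot \lnot (\lnot p5 \leftrightarrow p4): β-rule — branch into \lnot p5, p4  //  \lnot \lnot p5, \lnot p4.
                  branch 2.2.2.1.1 (add \lnot p5, p4):
                    \lnot (p2 \land \lnot p4): β-rule — branch into \lnot p2  //  \lnot \lnot p4.
                      branch 2.2.2.1.1.1 (add \lnot p2):
                        × closes — contains both p2 and \lnot p2.
                      branch 2.2.2.1.1.2 (add \lnot \lnot p4):
                        ○ open, literals {p1=true, p2=true, p4=true, p5=false, p6=true}.
                  branch 2.2.2.1.2 (add \lnot \lnot p5, \lnot p4):
                    \lnot (p2 \land \lnot p4): β-rule — branch into \lnot p2  //  \lnot \lnot p4.
                      branch 2.2.2.1.2.1 (add \lnot p2):
                        × closes — contains both p2 and \lnot p2.
                      branch 2.2.2.1.2.2 (add \lnot \lnot p4):
                        × closes — contains both p4 and \lnot p4.
              branch 2.2.2.2 (add \lnot p6):
                × closes — contains both p6 and \lnot p6.
14 branches closed, 5 open.
Each open branch fixes some atoms; the unmentioned ones are free. Counting distinct full assignments: branch {p1=true, p2=true, p4=true, p5=false, p6=true} (p3) contributes 2 new; branch {p1=true, p2=true, p4=true, p5=true, p6=false} (p3) contributes 2 new; branch {p1=true, p2=true, p4=false, p5=false, p6=false} (p3) contributes 2 new; branch {p1=true, p2=true, p4=true, p5=true, p6=false} (p3) contributes 0 new; branch {p1=true, p2=true, p4=true, p5=false, p6=true} (p3) contributes 0 new. Total: 6.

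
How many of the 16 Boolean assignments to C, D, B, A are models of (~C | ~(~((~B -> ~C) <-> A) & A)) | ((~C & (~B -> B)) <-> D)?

Initial set: {((~C | ~(~((~B -> ~C) <-> A) & A)) | ((~C & (~B -> B)) <-> D))}.
((~C | ~(~((~B -> ~C) <-> A) & A)) | ((~C & (~B -> B)) <-> D)): β-rule — branch into (~C | ~(~((~B -> ~C) <-> A) & A))  //  ((~C & (~B -> B)) <-> D).
  branch 1 (add (~C | ~(~((~B -> ~C) <-> A) & A))):
    (~C | ~(~((~B -> ~C) <-> A) & A)): β-rule — branch into ~C  //  ~(~((~B -> ~C) <-> A) & A).
      branch 1.1 (add ~C):
        ○ open, literals {C=F}.
      branch 1.2 (add ~(~((~B -> ~C) <-> A) & A)):
        ~(~((~B -> ~C) <-> A) & A): β-rule — branch into ~~((~B -> ~C) <-> A)  //  ~A.
          branch 1.2.1 (add ~~((~B -> ~C) <-> A)):
            ~~((~B -> ~C) <-> A): β-rule — branch into (~B -> ~C), A  //  ~(~B -> ~C), ~A.
              branch 1.2.1.1 (add (~B -> ~C), A):
                (~B -> ~C): β-rule — branch into ~~B  //  ~C.
                  branch 1.2.1.1.1 (add ~~B):
                    ○ open, literals {A=T, B=T}.
                  branch 1.2.1.1.2 (add ~C):
                    ○ open, literals {A=T, C=F}.
              branch 1.2.1.2 (add ~(~B -> ~C), ~A):
                ~(~B -> ~C): α-rule — add ~B, ~~C.
                ○ open, literals {A=F, B=F, C=T}.
          branch 1.2.2 (add ~A):
            ○ open, literals {A=F}.
  branch 2 (add ((~C & (~B -> B)) <-> D)):
    ((~C & (~B -> B)) <-> D): β-rule — branch into (~C & (~B -> B)), D  //  ~(~C & (~B -> B)), ~D.
      branch 2.1 (add (~C & (~B -> B)), D):
        (~C & (~B -> B)): α-rule — add ~C, (~B -> B).
        (~B -> B): β-rule — branch into ~~B  //  B.
          branch 2.1.1 (add ~~B):
            ○ open, literals {B=T, C=F, D=T}.
          branch 2.1.2 (add B):
            ○ open, literals {B=T, C=F, D=T}.
      branch 2.2 (add ~(~C & (~B -> B)), ~D):
        ~(~C & (~B -> B)): β-rule — branch into ~~C  //  ~(~B -> B).
          branch 2.2.1 (add ~~C):
            ○ open, literals {C=T, D=F}.
          branch 2.2.2 (add ~(~B -> B)):
            ~(~B -> B): α-rule — add ~B, ~B.
            ○ open, literals {B=F, D=F}.
0 branches closed, 9 open.
Each open branch fixes some atoms; the unmentioned ones are free. Counting distinct full assignments: branch {C=F} (D, B, A) contributes 8 new; branch {A=T, B=T} (C, D) contributes 2 new; branch {A=T, C=F} (D, B) contributes 0 new; branch {A=F, B=F, C=T} (D) contributes 2 new; branch {A=F} (C, D, B) contributes 2 new; branch {B=T, C=F, D=T} (A) contributes 0 new; branch {B=T, C=F, D=T} (A) contributes 0 new; branch {C=T, D=F} (B, A) contributes 1 new; branch {B=F, D=F} (C, A) contributes 0 new. Total: 15.

15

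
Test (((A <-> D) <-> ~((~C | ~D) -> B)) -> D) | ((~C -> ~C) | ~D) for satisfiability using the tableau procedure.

Satisfiable

Initial set: {((((A <-> D) <-> ~((~C | ~D) -> B)) -> D) | ((~C -> ~C) | ~D))}.
((((A <-> D) <-> ~((~C | ~D) -> B)) -> D) | ((~C -> ~C) | ~D)): β-rule — branch into (((A <-> D) <-> ~((~C | ~D) -> B)) -> D)  //  ((~C -> ~C) | ~D).
  branch 1 (add (((A <-> D) <-> ~((~C | ~D) -> B)) -> D)):
    (((A <-> D) <-> ~((~C | ~D) -> B)) -> D): β-rule — branch into ~((A <-> D) <-> ~((~C | ~D) -> B))  //  D.
      branch 1.1 (add ~((A <-> D) <-> ~((~C | ~D) -> B))):
        ~((A <-> D) <-> ~((~C | ~D) -> B)): β-rule — branch into (A <-> D), ~~((~C | ~D) -> B)  //  ~(A <-> D), ~((~C | ~D) -> B).
          branch 1.1.1 (add (A <-> D), ~~((~C | ~D) -> B)):
            (A <-> D): β-rule — branch into A, D  //  ~A, ~D.
              branch 1.1.1.1 (add A, D):
                ~~((~C | ~D) -> B): β-rule — branch into ~(~C | ~D)  //  B.
                  branch 1.1.1.1.1 (add ~(~C | ~D)):
                    ~(~C | ~D): α-rule — add ~~C, ~~D.
                    ○ open, literals {A=true, C=true, D=true}.
                  branch 1.1.1.1.2 (add B):
                    ○ open, literals {A=true, B=true, D=true}.
              branch 1.1.1.2 (add ~A, ~D):
                ~~((~C | ~D) -> B): β-rule — branch into ~(~C | ~D)  //  B.
                  branch 1.1.1.2.1 (add ~(~C | ~D)):
                    ~(~C | ~D): α-rule — add ~~C, ~~D.
                    × closes — contains both D and ~D.
                  branch 1.1.1.2.2 (add B):
                    ○ open, literals {A=false, B=true, D=false}.
          branch 1.1.2 (add ~(A <-> D), ~((~C | ~D) -> B)):
            ~((~C | ~D) -> B): α-rule — add (~C | ~D), ~B.
            ~(A <-> D): β-rule — branch into A, ~D  //  ~A, D.
              branch 1.1.2.1 (add A, ~D):
                (~C | ~D): β-rule — branch into ~C  //  ~D.
                  branch 1.1.2.1.1 (add ~C):
                    ○ open, literals {A=true, B=false, C=false, D=false}.
                  branch 1.1.2.1.2 (add ~D):
                    ○ open, literals {A=true, B=false, D=false}.
              branch 1.1.2.2 (add ~A, D):
                (~C | ~D): β-rule — branch into ~C  //  ~D.
                  branch 1.1.2.2.1 (add ~C):
                    ○ open, literals {A=false, B=false, C=false, D=true}.
                  branch 1.1.2.2.2 (add ~D):
                    × closes — contains both D and ~D.
      branch 1.2 (add D):
        ○ open, literals {D=true}.
  branch 2 (add ((~C -> ~C) | ~D)):
    ((~C -> ~C) | ~D): β-rule — branch into (~C -> ~C)  //  ~D.
      branch 2.1 (add (~C -> ~C)):
        (~C -> ~C): β-rule — branch into ~~C  //  ~C.
          branch 2.1.1 (add ~~C):
            ○ open, literals {C=true}.
          branch 2.1.2 (add ~C):
            ○ open, literals {C=false}.
      branch 2.2 (add ~D):
        ○ open, literals {D=false}.
2 branches closed, 10 open.
An open branch gives a satisfying assignment: A=true, C=true, D=true.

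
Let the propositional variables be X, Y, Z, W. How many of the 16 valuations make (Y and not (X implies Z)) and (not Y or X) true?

Initial set: {T ((Y and not (X implies Z)) and (not Y or X))}.
T ((Y and not (X implies Z)) and (not Y or X)): α-rule — add T (Y and not (X implies Z)), T (not Y or X).
T (Y and not (X implies Z)): α-rule — add T Y, T not (X implies Z).
T not (X implies Z): α-rule — add T X, F Z.
T (not Y or X): β-rule — branch into T not Y  //  T X.
  branch 1 (add T not Y):
    × closes — contains both Y and not Y.
  branch 2 (add T X):
    ○ open, literals {X=true, Y=true, Z=false}.
1 branch closed, 1 open.
Each open branch fixes some atoms; the unmentioned ones are free. Counting distinct full assignments: branch {X=true, Y=true, Z=false} (W) contributes 2 new. Total: 2.

2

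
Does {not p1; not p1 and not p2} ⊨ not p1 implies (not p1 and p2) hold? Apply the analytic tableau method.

Initial set: {not p1; (not p1 and not p2); not (not p1 implies (not p1 and p2))}.
(not p1 and not p2): α-rule — add not p1, not p2.
not (not p1 implies (not p1 and p2)): α-rule — add not p1, not (not p1 and p2).
not (not p1 and p2): β-rule — branch into not not p1  //  not p2.
  branch 1 (add not not p1):
    × closes — contains both p1 and not p1.
  branch 2 (add not p2):
    ○ open, literals {p1=0, p2=0}.
1 branch closed, 1 open.
An open branch gives a countermodel: p1=0, p2=0 (unmentioned atoms arbitrary); the premises hold there but the conclusion fails.

No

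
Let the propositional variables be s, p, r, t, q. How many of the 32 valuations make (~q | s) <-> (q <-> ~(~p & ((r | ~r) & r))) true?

12

Initial set: {((~q | s) <-> (q <-> ~(~p & ((r | ~r) & r))))}.
((~q | s) <-> (q <-> ~(~p & ((r | ~r) & r)))): β-rule — branch into (~q | s), (q <-> ~(~p & ((r | ~r) & r)))  //  ~(~q | s), ~(q <-> ~(~p & ((r | ~r) & r))).
  branch 1 (add (~q | s), (q <-> ~(~p & ((r | ~r) & r)))):
    (~q | s): β-rule — branch into ~q  //  s.
      branch 1.1 (add ~q):
        (q <-> ~(~p & ((r | ~r) & r))): β-rule — branch into q, ~(~p & ((r | ~r) & r))  //  ~q, ~~(~p & ((r | ~r) & r)).
          branch 1.1.1 (add q, ~(~p & ((r | ~r) & r))):
            × closes — contains both q and ~q.
          branch 1.1.2 (add ~q, ~~(~p & ((r | ~r) & r))):
            ~~(~p & ((r | ~r) & r)): α-rule — add ~p, ((r | ~r) & r).
            ((r | ~r) & r): α-rule — add (r | ~r), r.
            (r | ~r): β-rule — branch into r  //  ~r.
              branch 1.1.2.1 (add r):
                ○ open, literals {p=F, q=F, r=T}.
              branch 1.1.2.2 (add ~r):
                × closes — contains both r and ~r.
      branch 1.2 (add s):
        (q <-> ~(~p & ((r | ~r) & r))): β-rule — branch into q, ~(~p & ((r | ~r) & r))  //  ~q, ~~(~p & ((r | ~r) & r)).
          branch 1.2.1 (add q, ~(~p & ((r | ~r) & r))):
            ~(~p & ((r | ~r) & r)): β-rule — branch into ~~p  //  ~((r | ~r) & r).
              branch 1.2.1.1 (add ~~p):
                ○ open, literals {p=T, q=T, s=T}.
              branch 1.2.1.2 (add ~((r | ~r) & r)):
                ~((r | ~r) & r): β-rule — branch into ~(r | ~r)  //  ~r.
                  branch 1.2.1.2.1 (add ~(r | ~r)):
                    ~(r | ~r): α-rule — add ~r, ~~r.
                    × closes — contains both r and ~r.
                  branch 1.2.1.2.2 (add ~r):
                    ○ open, literals {q=T, r=F, s=T}.
          branch 1.2.2 (add ~q, ~~(~p & ((r | ~r) & r))):
            ~~(~p & ((r | ~r) & r)): α-rule — add ~p, ((r | ~r) & r).
            ((r | ~r) & r): α-rule — add (r | ~r), r.
            (r | ~r): β-rule — branch into r  //  ~r.
              branch 1.2.2.1 (add r):
                ○ open, literals {p=F, q=F, r=T, s=T}.
              branch 1.2.2.2 (add ~r):
                × closes — contains both r and ~r.
  branch 2 (add ~(~q | s), ~(q <-> ~(~p & ((r | ~r) & r)))):
    ~(~q | s): α-rule — add ~~q, ~s.
    ~(q <-> ~(~p & ((r | ~r) & r))): β-rule — branch into q, ~~(~p & ((r | ~r) & r))  //  ~q, ~(~p & ((r | ~r) & r)).
      branch 2.1 (add q, ~~(~p & ((r | ~r) & r))):
        ~~(~p & ((r | ~r) & r)): α-rule — add ~p, ((r | ~r) & r).
        ((r | ~r) & r): α-rule — add (r | ~r), r.
        (r | ~r): β-rule — branch into r  //  ~r.
          branch 2.1.1 (add r):
            ○ open, literals {p=F, q=T, r=T, s=F}.
          branch 2.1.2 (add ~r):
            × closes — contains both r and ~r.
      branch 2.2 (add ~q, ~(~p & ((r | ~r) & r))):
        × closes — contains both q and ~q.
6 branches closed, 5 open.
Each open branch fixes some atoms; the unmentioned ones are free. Counting distinct full assignments: branch {p=F, q=F, r=T} (s, t) contributes 4 new; branch {p=T, q=T, s=T} (r, t) contributes 4 new; branch {q=T, r=F, s=T} (p, t) contributes 2 new; branch {p=F, q=F, r=T, s=T} (t) contributes 0 new; branch {p=F, q=T, r=T, s=F} (t) contributes 2 new. Total: 12.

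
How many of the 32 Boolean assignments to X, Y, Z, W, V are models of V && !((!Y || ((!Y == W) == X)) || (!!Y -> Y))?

Initial set: {(V && !((!Y || ((!Y == W) == X)) || (!!Y -> Y)))}.
(V && !((!Y || ((!Y == W) == X)) || (!!Y -> Y))): α-rule — add V, !((!Y || ((!Y == W) == X)) || (!!Y -> Y)).
!((!Y || ((!Y == W) == X)) || (!!Y -> Y)): α-rule — add !(!Y || ((!Y == W) == X)), !(!!Y -> Y).
!(!Y || ((!Y == W) == X)): α-rule — add !!Y, !((!Y == W) == X).
!(!!Y -> Y): α-rule — add !!Y, !Y.
× closes — contains both Y and !Y.
All 1 branch closes.
No open branches: the formula has 0 satisfying assignments.

0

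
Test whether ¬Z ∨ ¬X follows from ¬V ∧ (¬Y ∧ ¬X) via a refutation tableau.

Initial set: {(¬V ∧ (¬Y ∧ ¬X)); ¬(¬Z ∨ ¬X)}.
(¬V ∧ (¬Y ∧ ¬X)): α-rule — add ¬V, (¬Y ∧ ¬X).
¬(¬Z ∨ ¬X): α-rule — add ¬¬Z, ¬¬X.
(¬Y ∧ ¬X): α-rule — add ¬Y, ¬X.
× closes — contains both X and ¬X.
All 1 branch closes.
Every branch closed, so the premises entail the conclusion.

Yes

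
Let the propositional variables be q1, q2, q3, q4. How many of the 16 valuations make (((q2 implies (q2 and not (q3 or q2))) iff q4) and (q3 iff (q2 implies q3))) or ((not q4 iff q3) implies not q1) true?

13

Initial set: {((((q2 implies (q2 and not (q3 or q2))) iff q4) and (q3 iff (q2 implies q3))) or ((not q4 iff q3) implies not q1))}.
((((q2 implies (q2 and not (q3 or q2))) iff q4) and (q3 iff (q2 implies q3))) or ((not q4 iff q3) implies not q1)): β-rule — branch into (((q2 implies (q2 and not (q3 or q2))) iff q4) and (q3 iff (q2 implies q3)))  //  ((not q4 iff q3) implies not q1).
  branch 1 (add (((q2 implies (q2 and not (q3 or q2))) iff q4) and (q3 iff (q2 implies q3)))):
    (((q2 implies (q2 and not (q3 or q2))) iff q4) and (q3 iff (q2 implies q3))): α-rule — add ((q2 implies (q2 and not (q3 or q2))) iff q4), (q3 iff (q2 implies q3)).
    ((q2 implies (q2 and not (q3 or q2))) iff q4): β-rule — branch into (q2 implies (q2 and not (q3 or q2))), q4  //  not (q2 implies (q2 and not (q3 or q2))), not q4.
      branch 1.1 (add (q2 implies (q2 and not (q3 or q2))), q4):
        (q3 iff (q2 implies q3)): β-rule — branch into q3, (q2 implies q3)  //  not q3, not (q2 implies q3).
          branch 1.1.1 (add q3, (q2 implies q3)):
            (q2 implies (q2 and not (q3 or q2))): β-rule — branch into not q2  //  (q2 and not (q3 or q2)).
              branch 1.1.1.1 (add not q2):
                (q2 implies q3): β-rule — branch into not q2  //  q3.
                  branch 1.1.1.1.1 (add not q2):
                    ○ open, literals {q2=0, q3=1, q4=1}.
                  branch 1.1.1.1.2 (add q3):
                    ○ open, literals {q2=0, q3=1, q4=1}.
              branch 1.1.1.2 (add (q2 and not (q3 or q2))):
                (q2 and not (q3 or q2)): α-rule — add q2, not (q3 or q2).
                not (q3 or q2): α-rule — add not q3, not q2.
                × closes — contains both q3 and not q3.
          branch 1.1.2 (add not q3, not (q2 implies q3)):
            not (q2 implies q3): α-rule — add q2, not q3.
            (q2 implies (q2 and not (q3 or q2))): β-rule — branch into not q2  //  (q2 and not (q3 or q2)).
              branch 1.1.2.1 (add not q2):
                × closes — contains both q2 and not q2.
              branch 1.1.2.2 (add (q2 and not (q3 or q2))):
                (q2 and not (q3 or q2)): α-rule — add q2, not (q3 or q2).
                not (q3 or q2): α-rule — add not q3, not q2.
                × closes — contains both q2 and not q2.
      branch 1.2 (add not (q2 implies (q2 and not (q3 or q2))), not q4):
        not (q2 implies (q2 and not (q3 or q2))): α-rule — add q2, not (q2 and not (q3 or q2)).
        (q3 iff (q2 implies q3)): β-rule — branch into q3, (q2 implies q3)  //  not q3, not (q2 implies q3).
          branch 1.2.1 (add q3, (q2 implies q3)):
            not (q2 and not (q3 or q2)): β-rule — branch into not q2  //  not not (q3 or q2).
              branch 1.2.1.1 (add not q2):
                × closes — contains both q2 and not q2.
              branch 1.2.1.2 (add not not (q3 or q2)):
                (q2 implies q3): β-rule — branch into not q2  //  q3.
                  branch 1.2.1.2.1 (add not q2):
                    × closes — contains both q2 and not q2.
                  branch 1.2.1.2.2 (add q3):
                    not not (q3 or q2): β-rule — branch into q3  //  q2.
                      branch 1.2.1.2.2.1 (add q3):
                        ○ open, literals {q2=1, q3=1, q4=0}.
                      branch 1.2.1.2.2.2 (add q2):
                        ○ open, literals {q2=1, q3=1, q4=0}.
          branch 1.2.2 (add not q3, not (q2 implies q3)):
            not (q2 implies q3): α-rule — add q2, not q3.
            not (q2 and not (q3 or q2)): β-rule — branch into not q2  //  not not (q3 or q2).
              branch 1.2.2.1 (add not q2):
                × closes — contains both q2 and not q2.
              branch 1.2.2.2 (add not not (q3 or q2)):
                not not (q3 or q2): β-rule — branch into q3  //  q2.
                  branch 1.2.2.2.1 (add q3):
                    × closes — contains both q3 and not q3.
                  branch 1.2.2.2.2 (add q2):
                    ○ open, literals {q2=1, q3=0, q4=0}.
  branch 2 (add ((not q4 iff q3) implies not q1)):
    ((not q4 iff q3) implies not q1): β-rule — branch into not (not q4 iff q3)  //  not q1.
      branch 2.1 (add not (not q4 iff q3)):
        not (not q4 iff q3): β-rule — branch into not q4, not q3  //  not not q4, q3.
          branch 2.1.1 (add not q4, not q3):
            ○ open, literals {q3=0, q4=0}.
          branch 2.1.2 (add not not q4, q3):
            ○ open, literals {q3=1, q4=1}.
      branch 2.2 (add not q1):
        ○ open, literals {q1=0}.
7 branches closed, 8 open.
Each open branch fixes some atoms; the unmentioned ones are free. Counting distinct full assignments: branch {q2=0, q3=1, q4=1} (q1) contributes 2 new; branch {q2=0, q3=1, q4=1} (q1) contributes 0 new; branch {q2=1, q3=1, q4=0} (q1) contributes 2 new; branch {q2=1, q3=1, q4=0} (q1) contributes 0 new; branch {q2=1, q3=0, q4=0} (q1) contributes 2 new; branch {q3=0, q4=0} (q1, q2) contributes 2 new; branch {q3=1, q4=1} (q1, q2) contributes 2 new; branch {q1=0} (q2, q3, q4) contributes 3 new. Total: 13.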